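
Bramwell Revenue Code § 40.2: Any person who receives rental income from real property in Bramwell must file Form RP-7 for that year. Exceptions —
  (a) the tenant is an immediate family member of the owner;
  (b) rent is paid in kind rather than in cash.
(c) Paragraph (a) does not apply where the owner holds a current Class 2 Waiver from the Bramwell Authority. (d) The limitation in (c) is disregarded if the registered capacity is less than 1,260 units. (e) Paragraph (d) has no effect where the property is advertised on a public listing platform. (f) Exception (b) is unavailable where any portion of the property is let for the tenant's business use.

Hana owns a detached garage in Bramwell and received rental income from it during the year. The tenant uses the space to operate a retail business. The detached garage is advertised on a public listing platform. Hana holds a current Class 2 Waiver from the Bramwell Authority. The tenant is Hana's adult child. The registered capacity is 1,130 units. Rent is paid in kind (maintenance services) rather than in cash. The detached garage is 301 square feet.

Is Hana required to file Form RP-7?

Yes — Hana must file Form RP-7.

Exception (a) is satisfied on its face — the tenant is an immediate family member. Turning to paragraphs (c)–(e): (c) operates against (a): a current Class 2 Waiver is held. (d) operates (the registered capacity is 1,130 units, less than the 1,260 units limit), but is overridden by (e): (e) is engaged — the property is publicly advertised. (a) is therefore removed.
Exception (b): rent is paid in kind — every condition holds. But: (f) applies — the space is let for business use. Exception (b) does not apply.
No exception applies. The general rule governs.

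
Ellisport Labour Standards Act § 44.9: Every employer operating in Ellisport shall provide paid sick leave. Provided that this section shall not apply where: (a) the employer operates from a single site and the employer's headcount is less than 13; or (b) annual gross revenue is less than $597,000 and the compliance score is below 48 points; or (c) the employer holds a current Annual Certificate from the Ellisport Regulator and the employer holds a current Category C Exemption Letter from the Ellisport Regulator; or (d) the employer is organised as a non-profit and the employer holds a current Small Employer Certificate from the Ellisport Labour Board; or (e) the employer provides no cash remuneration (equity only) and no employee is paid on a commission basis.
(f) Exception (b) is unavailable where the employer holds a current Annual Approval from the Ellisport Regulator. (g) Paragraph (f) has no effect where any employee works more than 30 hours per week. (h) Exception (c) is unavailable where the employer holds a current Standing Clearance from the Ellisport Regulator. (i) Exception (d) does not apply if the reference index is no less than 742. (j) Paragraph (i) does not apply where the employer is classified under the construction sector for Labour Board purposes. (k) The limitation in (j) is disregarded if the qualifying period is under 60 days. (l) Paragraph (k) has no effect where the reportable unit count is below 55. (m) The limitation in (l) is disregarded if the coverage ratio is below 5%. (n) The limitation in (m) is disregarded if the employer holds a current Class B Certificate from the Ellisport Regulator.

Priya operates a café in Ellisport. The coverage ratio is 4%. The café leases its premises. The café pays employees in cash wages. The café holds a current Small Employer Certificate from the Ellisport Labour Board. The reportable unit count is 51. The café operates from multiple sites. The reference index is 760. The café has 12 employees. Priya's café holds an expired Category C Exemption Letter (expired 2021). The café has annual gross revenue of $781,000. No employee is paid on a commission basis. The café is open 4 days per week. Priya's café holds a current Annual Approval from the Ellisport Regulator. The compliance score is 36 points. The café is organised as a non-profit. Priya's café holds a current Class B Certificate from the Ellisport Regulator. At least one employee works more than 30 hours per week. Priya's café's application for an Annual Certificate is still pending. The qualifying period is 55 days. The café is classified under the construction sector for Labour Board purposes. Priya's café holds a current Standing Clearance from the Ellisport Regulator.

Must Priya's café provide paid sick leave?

No — exception (d) applies; Priya's café is not required to provide paid sick leave.

Exception (a) fails — the employer operates from multiple sites.
Exception (b) requires that annual gross revenue is less than $597,000; but annual gross revenue is $781,000, not less than $597,000, so (b) is unavailable.
Exception (c) does not apply: no current Annual Certificate is held.
Exception (d) is satisfied on its face — the employer is a non-profit; a current Small Employer Certificate is held. Applying paragraphs (i)–(n): (i) would limit (d) — the reference index is 760, meeting the 742 threshold — but (j) sets (i) aside: (j) operates against (i): the café is classified under the construction sector. (k) is engaged (the qualifying period is 55 days, under the 60 days limit), but yields to (l): (l) is triggered — the reportable unit count is 51, below the 55 limit. (m) would limit (l) — the coverage ratio is 4%, below the 5% limit — but (n) sets (m) aside: (n) operates against (m): a current Class B Certificate is held. So (d) applies.
Exception (e) does not apply: employees are paid cash wages.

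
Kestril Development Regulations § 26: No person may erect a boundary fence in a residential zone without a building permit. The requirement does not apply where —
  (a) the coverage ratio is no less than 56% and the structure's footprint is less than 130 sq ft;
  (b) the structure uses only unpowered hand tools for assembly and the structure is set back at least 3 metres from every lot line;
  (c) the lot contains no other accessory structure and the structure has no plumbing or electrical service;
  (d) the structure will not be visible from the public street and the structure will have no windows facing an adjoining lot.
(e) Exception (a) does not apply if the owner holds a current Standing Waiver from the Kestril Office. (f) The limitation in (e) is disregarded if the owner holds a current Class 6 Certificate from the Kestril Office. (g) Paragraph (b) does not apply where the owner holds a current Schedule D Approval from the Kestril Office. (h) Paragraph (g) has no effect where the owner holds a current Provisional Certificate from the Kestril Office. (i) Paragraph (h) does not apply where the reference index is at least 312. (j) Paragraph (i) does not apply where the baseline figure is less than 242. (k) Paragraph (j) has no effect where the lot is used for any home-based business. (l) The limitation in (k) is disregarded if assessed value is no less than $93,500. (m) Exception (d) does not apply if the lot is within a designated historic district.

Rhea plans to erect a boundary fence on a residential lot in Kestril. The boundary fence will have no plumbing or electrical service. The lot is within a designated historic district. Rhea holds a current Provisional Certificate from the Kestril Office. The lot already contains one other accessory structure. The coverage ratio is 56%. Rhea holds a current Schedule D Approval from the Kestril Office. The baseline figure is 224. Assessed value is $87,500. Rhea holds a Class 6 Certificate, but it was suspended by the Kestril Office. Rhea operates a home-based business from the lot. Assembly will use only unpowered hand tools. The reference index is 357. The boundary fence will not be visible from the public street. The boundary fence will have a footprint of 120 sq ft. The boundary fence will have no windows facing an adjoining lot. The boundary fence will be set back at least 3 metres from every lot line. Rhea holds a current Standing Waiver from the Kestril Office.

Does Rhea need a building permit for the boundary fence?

Yes — Rhea must obtain a building permit.

All of (a)'s requirements are met (the coverage ratio is 56%, meeting the 56% threshold; the structure's footprint is 120 sq ft, less than the 130 sq ft limit). However, paragraphs (e)–(f) must be considered: (e) operates against (a): a current Standing Waiver is held. (f), which would lift (e), is inapplicable — there is no Class 6 Certificate in force. (a) is therefore removed.
Exception (b)'s conditions are all satisfied: assembly uses only hand tools; the setback is at least 3 m on every side. However, paragraphs (g)–(l) must be considered: (g) operates against (b): a current Schedule D Approval is held. (h) is engaged (a current Provisional Certificate is held), but is set aside by (i): (i) operates — the reference index is 357, meeting the 312 threshold. (j) applies (the baseline figure is 224, less than the 242 limit), but is overridden by (k): (k) operates — a home-based business operates on the lot. (l) does not operate here (assessed value is $87,500, short of $93,500), so (k) stands. (b) is therefore removed.
Exception (c) fails — the lot already has another accessory structure.
Exception (d)'s conditions are all satisfied: the structure will not be visible from the street; no windows face an adjoining lot. But applying paragraph (m): (m) operates — the lot is in a historic district. So (d) is unavailable.
No exception displaces § 26.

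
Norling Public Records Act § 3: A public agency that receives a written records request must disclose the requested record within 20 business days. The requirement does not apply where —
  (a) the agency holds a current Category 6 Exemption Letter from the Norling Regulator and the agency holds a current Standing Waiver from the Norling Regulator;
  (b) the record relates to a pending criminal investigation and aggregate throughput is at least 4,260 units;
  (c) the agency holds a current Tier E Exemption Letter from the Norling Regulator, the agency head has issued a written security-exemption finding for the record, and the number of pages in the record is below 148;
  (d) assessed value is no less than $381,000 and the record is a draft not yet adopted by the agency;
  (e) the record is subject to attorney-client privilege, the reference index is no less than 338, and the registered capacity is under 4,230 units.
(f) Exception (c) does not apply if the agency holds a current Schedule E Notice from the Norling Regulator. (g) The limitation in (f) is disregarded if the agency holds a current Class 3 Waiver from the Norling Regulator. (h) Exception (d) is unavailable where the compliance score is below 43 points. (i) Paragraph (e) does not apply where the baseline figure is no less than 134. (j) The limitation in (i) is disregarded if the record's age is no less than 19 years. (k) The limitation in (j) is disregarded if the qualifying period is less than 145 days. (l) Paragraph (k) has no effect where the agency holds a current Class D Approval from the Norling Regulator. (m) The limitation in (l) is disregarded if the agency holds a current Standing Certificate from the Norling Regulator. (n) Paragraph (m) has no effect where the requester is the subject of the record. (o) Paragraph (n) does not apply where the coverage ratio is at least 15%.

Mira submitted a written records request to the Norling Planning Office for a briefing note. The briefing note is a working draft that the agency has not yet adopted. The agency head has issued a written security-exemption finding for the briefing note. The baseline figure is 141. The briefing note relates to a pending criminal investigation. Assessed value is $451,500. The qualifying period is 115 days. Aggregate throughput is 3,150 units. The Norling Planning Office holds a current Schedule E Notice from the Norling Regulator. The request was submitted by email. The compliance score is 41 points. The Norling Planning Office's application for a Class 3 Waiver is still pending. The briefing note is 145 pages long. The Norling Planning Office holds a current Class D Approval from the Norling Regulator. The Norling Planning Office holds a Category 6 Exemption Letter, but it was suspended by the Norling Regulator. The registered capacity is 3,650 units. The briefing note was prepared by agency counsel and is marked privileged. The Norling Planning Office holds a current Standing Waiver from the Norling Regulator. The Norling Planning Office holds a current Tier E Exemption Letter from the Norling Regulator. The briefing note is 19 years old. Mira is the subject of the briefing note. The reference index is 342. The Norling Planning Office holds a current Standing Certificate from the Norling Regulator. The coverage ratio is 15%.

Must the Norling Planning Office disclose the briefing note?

Yes — the Norling Planning Office must disclose the briefing note.

Exception (a) fails — the Category 6 Exemption Letter is not current.
Exception (b) fails — aggregate throughput is 3,150 units, short of 4,260 units.
Exception (c) is satisfied on its face — a current Tier E Exemption Letter is held; a written security-exemption finding has been issued; the number of pages in the record is 145, below the 148 limit. But applying paragraphs (f)–(g): (f) operates against (c): a current Schedule E Notice is held. (g) does not operate here (there is no Class 3 Waiver in force), so (f) stands. Exception (c) does not apply.
Exception (d): assessed value is $451,500, meeting the $381,000 threshold; the briefing note is an unadopted draft — every condition holds. But: (h) operates — the compliance score is 41 points, below the 43 points limit. So (d) is unavailable.
Exception (e)'s conditions are all satisfied: the briefing note is privileged; the reference index is 342, meeting the 338 threshold; the registered capacity is 3,650 units, under the 4,230 units limit. Turning to paragraphs (i)–(o): (i) applies — the baseline figure is 141, meeting the 134 threshold. (j) operates (the record's age is 19 years, meeting the 19 years threshold), but is displaced by (k): (k) applies — the qualifying period is 115 days, less than the 145 days limit. (l) operates (a current Class D Approval is held), but is set aside by (m): (m) is engaged — a current Standing Certificate is held. (n) operates (Mira is the subject of the briefing note), but is displaced by (o): (o) operates against (n): the coverage ratio is 15%, meeting the 15% threshold. Exception (e) does not apply.
No exception displaces § 3.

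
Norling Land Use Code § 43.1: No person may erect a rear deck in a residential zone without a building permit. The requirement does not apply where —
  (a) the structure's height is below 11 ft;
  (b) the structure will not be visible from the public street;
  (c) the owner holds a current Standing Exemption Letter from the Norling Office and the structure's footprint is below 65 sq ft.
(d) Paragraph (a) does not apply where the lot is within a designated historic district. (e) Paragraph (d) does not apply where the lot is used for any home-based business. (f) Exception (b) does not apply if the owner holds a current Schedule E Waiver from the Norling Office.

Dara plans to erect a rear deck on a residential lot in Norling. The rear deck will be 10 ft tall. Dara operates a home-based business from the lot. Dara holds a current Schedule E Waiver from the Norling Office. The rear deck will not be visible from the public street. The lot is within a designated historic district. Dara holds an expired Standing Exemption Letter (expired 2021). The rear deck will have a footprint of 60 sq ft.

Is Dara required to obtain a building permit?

No — exception (a) applies; Dara does not need a building permit.

All of (a)'s requirements are met (the structure's height is 10 ft, below the 11 ft limit). Considering the limiting provisions: (d) is triggered (the lot is in a historic district), but is overridden by (e): (e) is triggered — a home-based business operates on the lot. So (a) applies.
Exception (b): the structure will not be visible from the street — every condition holds. Turning to paragraph (f): (f) applies — a current Schedule E Waiver is held. (b) is therefore removed.
Exception (c) does not apply: the Standing Exemption Letter is not current.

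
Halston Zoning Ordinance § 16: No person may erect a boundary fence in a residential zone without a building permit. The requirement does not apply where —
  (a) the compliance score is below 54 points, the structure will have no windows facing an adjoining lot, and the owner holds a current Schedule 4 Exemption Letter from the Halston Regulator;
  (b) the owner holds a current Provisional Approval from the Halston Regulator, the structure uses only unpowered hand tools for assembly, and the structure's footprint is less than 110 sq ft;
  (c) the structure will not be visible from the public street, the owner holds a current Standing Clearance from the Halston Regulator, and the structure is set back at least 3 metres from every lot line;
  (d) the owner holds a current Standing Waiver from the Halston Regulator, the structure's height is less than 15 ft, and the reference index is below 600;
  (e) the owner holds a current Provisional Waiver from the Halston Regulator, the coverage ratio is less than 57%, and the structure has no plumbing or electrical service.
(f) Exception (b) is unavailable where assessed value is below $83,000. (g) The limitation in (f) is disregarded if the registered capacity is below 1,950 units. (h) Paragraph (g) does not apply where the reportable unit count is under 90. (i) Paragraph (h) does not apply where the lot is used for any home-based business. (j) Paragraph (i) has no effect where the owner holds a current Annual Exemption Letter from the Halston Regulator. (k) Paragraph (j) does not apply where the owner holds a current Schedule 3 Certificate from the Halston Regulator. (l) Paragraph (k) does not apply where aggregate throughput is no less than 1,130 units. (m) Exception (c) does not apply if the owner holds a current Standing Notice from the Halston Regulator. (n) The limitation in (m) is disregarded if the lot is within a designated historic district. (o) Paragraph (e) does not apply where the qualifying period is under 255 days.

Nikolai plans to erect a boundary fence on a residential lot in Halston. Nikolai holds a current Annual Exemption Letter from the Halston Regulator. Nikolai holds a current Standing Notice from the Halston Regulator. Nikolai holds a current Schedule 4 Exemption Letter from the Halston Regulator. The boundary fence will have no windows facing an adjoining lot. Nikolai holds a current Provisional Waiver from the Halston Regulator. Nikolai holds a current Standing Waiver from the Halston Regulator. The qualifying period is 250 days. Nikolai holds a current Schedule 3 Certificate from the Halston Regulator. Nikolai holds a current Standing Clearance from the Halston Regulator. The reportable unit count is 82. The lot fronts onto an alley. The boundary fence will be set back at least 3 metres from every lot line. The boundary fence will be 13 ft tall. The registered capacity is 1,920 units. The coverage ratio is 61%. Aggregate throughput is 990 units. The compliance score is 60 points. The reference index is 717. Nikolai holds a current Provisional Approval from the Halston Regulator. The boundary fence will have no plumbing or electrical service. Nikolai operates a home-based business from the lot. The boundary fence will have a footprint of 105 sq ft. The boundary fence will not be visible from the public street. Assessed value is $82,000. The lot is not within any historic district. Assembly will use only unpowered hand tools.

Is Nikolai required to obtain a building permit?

Exception (a) fails — the compliance score is 60 points, not below 54 points.
All of (b)'s requirements are met (a current Provisional Approval is held; assembly uses only hand tools; the structure's footprint is 105 sq ft, less than the 110 sq ft limit). Under paragraphs (f)–(l): (f) applies (assessed value is $82,000, below the $83,000 limit), but is displaced by (g): (g) operates against (f): the registered capacity is 1,920 units, below the 1,950 units limit. (h) is engaged (the reportable unit count is 82, under the 90 limit), but yields to (i): (i) operates against (h): a home-based business operates on the lot. (j) operates (a current Annual Exemption Letter is held), but is displaced by (k): (k) is engaged — a current Schedule 3 Certificate is held. (l) does not operate here (aggregate throughput is 990 units, short of 1,130 units), so (k) stands. Exception (b) stands.
Exception (c)'s conditions are all satisfied: the structure will not be visible from the street; a current Standing Clearance is held; the setback is at least 3 m on every side. But applying paragraphs (m)–(n): (m) operates against (c): a current Standing Notice is held. (n) is not engaged (the lot is not in a historic district), so (m) stands. Exception (c) does not apply.
Exception (d) does not apply: the reference index is 717, not below 600.
Exception (e) does not apply: the coverage ratio is 61%, not less than 57%.

No — exception (b) applies; Nikolai does not need a building permit.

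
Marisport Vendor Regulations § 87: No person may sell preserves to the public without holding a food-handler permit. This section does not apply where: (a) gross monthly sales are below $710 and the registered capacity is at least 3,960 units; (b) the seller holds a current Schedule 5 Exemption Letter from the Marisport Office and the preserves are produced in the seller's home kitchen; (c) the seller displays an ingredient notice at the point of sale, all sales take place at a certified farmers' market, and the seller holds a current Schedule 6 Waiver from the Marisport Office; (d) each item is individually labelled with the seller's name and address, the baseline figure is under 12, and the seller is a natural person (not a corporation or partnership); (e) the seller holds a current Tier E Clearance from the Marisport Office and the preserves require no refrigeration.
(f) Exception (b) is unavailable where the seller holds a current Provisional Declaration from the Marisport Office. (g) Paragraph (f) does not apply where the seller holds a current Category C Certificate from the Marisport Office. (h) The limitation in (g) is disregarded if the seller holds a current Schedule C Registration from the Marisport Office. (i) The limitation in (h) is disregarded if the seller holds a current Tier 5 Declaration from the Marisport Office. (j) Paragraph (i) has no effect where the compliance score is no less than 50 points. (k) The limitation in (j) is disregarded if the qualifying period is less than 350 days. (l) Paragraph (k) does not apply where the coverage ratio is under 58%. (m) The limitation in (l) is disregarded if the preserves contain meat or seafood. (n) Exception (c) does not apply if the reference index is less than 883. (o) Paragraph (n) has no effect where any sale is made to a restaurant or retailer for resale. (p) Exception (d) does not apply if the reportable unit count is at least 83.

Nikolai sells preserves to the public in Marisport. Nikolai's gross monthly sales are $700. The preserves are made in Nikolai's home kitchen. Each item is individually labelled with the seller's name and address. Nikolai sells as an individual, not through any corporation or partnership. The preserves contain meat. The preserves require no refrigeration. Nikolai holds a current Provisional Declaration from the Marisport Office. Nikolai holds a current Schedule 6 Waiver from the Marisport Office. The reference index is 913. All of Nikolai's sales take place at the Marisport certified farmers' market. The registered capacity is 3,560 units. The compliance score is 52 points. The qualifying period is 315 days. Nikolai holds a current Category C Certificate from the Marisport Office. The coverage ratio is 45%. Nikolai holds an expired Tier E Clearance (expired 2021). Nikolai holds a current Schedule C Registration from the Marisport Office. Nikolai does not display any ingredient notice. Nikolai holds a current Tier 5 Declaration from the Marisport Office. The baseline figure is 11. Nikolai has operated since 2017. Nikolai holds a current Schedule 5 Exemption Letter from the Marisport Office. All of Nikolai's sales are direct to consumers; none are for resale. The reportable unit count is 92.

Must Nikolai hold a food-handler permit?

No — exception (b) applies; Nikolai is not required to hold a food-handler permit.

Exception (a) requires that the registered capacity is at least 3,960 units; but the registered capacity is 3,560 units, short of 3,960 units, so (a) is unavailable.
Exception (b): a current Schedule 5 Exemption Letter is held; the preserves are home-kitchen produced — every condition holds. Applying paragraphs (f)–(m): (f) applies (a current Provisional Declaration is held), but is itself disapplied by (g): (g) operates against (f): a current Category C Certificate is held. (h) is engaged (a current Schedule C Registration is held), but yields to (i): (i) operates against (h): a current Tier 5 Declaration is held. (j) is triggered (the compliance score is 52 points, meeting the 50 points threshold), but is itself disapplied by (k): (k) operates against (j): the qualifying period is 315 days, less than the 350 days limit. (l) is triggered (the coverage ratio is 45%, under the 58% limit), but is displaced by (m): (m) applies — the preserves contain meat. Exception (b) stands.
Exception (c) requires that the seller displays an ingredient notice at the point of sale; but no ingredient notice is displayed, so (c) is unavailable.
Exception (d)'s conditions are all satisfied: items are individually labelled; the baseline figure is 11, under the 12 limit; the seller is a natural person. But: (p) operates — the reportable unit count is 92, meeting the 83 threshold. So (d) is unavailable.
Exception (e) does not apply: the Tier E Clearance is not current.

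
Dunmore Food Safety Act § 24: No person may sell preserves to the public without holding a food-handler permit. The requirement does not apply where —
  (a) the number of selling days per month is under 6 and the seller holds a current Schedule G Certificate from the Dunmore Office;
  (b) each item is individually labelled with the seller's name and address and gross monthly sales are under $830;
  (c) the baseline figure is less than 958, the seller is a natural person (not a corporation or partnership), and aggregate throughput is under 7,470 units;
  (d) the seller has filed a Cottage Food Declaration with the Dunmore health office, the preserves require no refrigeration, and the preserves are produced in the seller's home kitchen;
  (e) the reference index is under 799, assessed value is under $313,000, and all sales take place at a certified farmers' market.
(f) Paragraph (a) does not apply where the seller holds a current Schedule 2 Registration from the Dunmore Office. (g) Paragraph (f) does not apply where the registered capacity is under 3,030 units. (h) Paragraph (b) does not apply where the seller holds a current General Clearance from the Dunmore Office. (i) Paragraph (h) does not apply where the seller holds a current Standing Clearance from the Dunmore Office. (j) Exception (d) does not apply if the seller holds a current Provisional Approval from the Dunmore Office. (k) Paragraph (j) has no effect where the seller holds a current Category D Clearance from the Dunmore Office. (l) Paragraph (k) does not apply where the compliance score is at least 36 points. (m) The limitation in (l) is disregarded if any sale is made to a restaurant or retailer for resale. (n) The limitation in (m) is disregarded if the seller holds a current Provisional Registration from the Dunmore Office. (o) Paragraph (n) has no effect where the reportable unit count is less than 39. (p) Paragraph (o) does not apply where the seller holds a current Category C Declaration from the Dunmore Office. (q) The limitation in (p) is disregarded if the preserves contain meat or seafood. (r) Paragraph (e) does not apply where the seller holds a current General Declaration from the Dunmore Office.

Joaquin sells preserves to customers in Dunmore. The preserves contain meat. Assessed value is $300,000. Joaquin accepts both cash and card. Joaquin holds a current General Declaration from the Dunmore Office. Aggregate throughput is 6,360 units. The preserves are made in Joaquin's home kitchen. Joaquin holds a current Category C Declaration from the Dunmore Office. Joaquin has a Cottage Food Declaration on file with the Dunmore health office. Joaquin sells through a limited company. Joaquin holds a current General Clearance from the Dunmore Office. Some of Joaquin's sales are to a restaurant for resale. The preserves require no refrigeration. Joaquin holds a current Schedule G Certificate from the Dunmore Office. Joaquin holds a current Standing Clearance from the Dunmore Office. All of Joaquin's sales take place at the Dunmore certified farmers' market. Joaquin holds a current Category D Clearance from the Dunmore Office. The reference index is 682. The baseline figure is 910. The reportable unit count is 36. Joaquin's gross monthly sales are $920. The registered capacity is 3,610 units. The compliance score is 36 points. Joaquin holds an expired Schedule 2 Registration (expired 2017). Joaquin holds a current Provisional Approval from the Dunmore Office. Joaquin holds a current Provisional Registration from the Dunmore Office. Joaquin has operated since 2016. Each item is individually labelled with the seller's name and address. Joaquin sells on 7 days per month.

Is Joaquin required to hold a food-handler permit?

Exception (a) requires that the number of selling days per month is under 6; but the number of selling days per month is 7, not under 6, so (a) is unavailable.
Exception (b) fails — gross monthly sales are $920, not under $830.
Exception (c) does not apply: the seller operates through a limited company.
Exception (d) is satisfied on its face — a Cottage Food Declaration is on file; the preserves are shelf-stable; the preserves are home-kitchen produced. As to paragraphs (j)–(q): (j) operates (a current Provisional Approval is held), but is overridden by (k): (k) operates against (j): a current Category D Clearance is held. (l) is triggered (the compliance score is 36 points, meeting the 36 points threshold), but yields to (m): (m) operates against (l): some sales are to a restaurant for resale. (n) would limit (m) — a current Provisional Registration is held — but (o) sets (n) aside: (o) operates against (n): the reportable unit count is 36, less than the 39 limit. (p) is engaged (a current Category C Declaration is held), but is overridden by (q): (q) is triggered — the preserves contain meat. So (d) applies.
Exception (e) is satisfied on its face — the reference index is 682, under the 799 limit; assessed value is $300,000, under the $313,000 limit; all sales are at a certified farmers' market. However, paragraph (r) must be considered: (r) applies — a current General Declaration is held. Exception (e) does not apply.

No — exception (d) applies; Joaquin is not required to hold a food-handler permit.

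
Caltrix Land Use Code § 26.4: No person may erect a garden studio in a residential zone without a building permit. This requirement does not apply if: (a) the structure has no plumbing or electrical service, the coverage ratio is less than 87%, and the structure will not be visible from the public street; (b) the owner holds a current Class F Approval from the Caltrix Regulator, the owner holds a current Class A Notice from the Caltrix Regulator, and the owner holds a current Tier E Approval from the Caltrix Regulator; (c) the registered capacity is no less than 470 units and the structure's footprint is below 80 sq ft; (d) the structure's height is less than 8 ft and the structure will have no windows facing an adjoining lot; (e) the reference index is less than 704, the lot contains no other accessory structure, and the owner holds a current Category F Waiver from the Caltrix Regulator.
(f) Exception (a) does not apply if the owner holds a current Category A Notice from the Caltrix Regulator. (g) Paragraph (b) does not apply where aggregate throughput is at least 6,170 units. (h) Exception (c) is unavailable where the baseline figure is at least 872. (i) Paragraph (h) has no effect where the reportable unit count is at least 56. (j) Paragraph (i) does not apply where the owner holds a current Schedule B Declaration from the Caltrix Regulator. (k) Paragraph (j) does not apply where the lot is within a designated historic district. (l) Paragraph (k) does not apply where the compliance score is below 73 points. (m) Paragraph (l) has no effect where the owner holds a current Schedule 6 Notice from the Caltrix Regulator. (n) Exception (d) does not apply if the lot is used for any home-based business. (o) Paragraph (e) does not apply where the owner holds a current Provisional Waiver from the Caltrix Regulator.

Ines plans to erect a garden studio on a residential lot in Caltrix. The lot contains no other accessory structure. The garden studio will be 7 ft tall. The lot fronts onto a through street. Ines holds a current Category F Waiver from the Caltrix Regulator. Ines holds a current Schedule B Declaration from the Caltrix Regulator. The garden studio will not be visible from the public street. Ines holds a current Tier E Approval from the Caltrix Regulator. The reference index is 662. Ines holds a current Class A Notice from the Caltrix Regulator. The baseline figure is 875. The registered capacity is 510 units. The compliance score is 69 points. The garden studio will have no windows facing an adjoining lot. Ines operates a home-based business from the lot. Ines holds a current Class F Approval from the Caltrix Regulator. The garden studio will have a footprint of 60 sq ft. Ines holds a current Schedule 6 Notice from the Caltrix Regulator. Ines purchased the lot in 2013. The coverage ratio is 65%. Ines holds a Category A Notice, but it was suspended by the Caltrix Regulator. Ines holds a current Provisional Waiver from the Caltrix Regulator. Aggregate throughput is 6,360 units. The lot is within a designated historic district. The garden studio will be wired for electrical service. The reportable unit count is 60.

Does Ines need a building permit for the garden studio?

No — exception (c) applies; Ines does not need a building permit.

Exception (a) requires that the structure has no plumbing or electrical service; but electrical service is planned, so (a) is unavailable.
Exception (b) is satisfied on its face — a current Class F Approval is held; a current Class A Notice is held; a current Tier E Approval is held. But: (g) is engaged — aggregate throughput is 6,360 units, meeting the 6,170 units threshold. Exception (b) does not apply.
Exception (c)'s conditions are all satisfied: the registered capacity is 510 units, meeting the 470 units threshold; the structure's footprint is 60 sq ft, below the 80 sq ft limit. Considering the limiting provisions: (h) would limit (c) — the baseline figure is 875, meeting the 872 threshold — but (i) sets (h) aside: (i) is engaged — the reportable unit count is 60, meeting the 56 threshold. (j) is engaged (a current Schedule B Declaration is held), but is overridden by (k): (k) operates against (j): the lot is in a historic district. (l) is triggered (the compliance score is 69 points, below the 73 points limit), but is set aside by (m): (m) applies — a current Schedule 6 Notice is held. So (c) applies.
Exception (d)'s conditions are all satisfied: the structure's height is 7 ft, less than the 8 ft limit; no windows face an adjoining lot. However, paragraph (n) must be considered: (n) operates against (d): a home-based business operates on the lot. (d) is therefore removed.
All of (e)'s requirements are met (the reference index is 662, less than the 704 limit; the lot has no other accessory structure; a current Category F Waiver is held). But applying paragraph (o): (o) operates against (e): a current Provisional Waiver is held. Exception (e) does not apply.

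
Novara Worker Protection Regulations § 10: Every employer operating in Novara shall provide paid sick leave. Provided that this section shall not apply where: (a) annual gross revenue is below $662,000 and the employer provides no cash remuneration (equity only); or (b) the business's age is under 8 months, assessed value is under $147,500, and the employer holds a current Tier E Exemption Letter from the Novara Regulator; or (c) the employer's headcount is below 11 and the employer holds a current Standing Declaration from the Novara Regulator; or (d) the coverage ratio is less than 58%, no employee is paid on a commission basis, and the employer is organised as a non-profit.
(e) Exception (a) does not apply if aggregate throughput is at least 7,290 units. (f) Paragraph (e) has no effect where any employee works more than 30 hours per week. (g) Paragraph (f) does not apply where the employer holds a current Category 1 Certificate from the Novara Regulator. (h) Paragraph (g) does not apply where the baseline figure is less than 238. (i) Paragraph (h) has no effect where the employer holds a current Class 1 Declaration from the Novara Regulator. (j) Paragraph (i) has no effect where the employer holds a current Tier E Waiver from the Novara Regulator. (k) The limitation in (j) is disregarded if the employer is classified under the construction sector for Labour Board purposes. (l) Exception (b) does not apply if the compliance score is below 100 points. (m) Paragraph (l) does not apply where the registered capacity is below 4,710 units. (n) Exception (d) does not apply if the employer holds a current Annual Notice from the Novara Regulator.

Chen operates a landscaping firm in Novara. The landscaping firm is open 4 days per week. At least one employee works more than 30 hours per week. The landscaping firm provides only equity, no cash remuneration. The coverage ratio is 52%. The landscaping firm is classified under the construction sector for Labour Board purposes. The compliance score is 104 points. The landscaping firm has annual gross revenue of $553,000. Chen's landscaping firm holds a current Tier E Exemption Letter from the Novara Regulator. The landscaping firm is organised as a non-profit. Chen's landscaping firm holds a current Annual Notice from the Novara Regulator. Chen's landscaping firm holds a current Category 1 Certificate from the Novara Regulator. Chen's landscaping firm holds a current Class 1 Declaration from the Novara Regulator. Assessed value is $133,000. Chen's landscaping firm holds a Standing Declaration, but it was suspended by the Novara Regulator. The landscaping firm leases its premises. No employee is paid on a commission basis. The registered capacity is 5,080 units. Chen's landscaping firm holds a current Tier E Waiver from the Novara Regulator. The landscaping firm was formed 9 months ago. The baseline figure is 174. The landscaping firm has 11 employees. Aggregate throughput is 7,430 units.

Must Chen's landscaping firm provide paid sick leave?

Exception (a) is satisfied on its face — annual gross revenue is $553,000, below the $662,000 limit; remuneration is equity-only. However, paragraphs (e)–(k) must be considered: (e) operates against (a): aggregate throughput is 7,430 units, meeting the 7,290 units threshold. (f) is triggered (at least one employee exceeds 30 hours/week), but is displaced by (g): (g) operates against (f): a current Category 1 Certificate is held. (h) would limit (g) — the baseline figure is 174, less than the 238 limit — but (i) sets (h) aside: (i) operates against (h): a current Class 1 Declaration is held. (j) would limit (i) — a current Tier E Waiver is held — but (k) sets (j) aside: (k) operates — the landscaping firm is classified under the construction sector. So (a) is unavailable.
Exception (b) fails — the business's age is 9 months, not under 8 months.
Exception (c) fails — the employer's headcount is 11, not below 11.
Exception (d): the coverage ratio is 52%, less than the 58% limit; no employee is paid on commission; the employer is a non-profit — every condition holds. But applying paragraph (n): (n) applies — a current Annual Notice is held. So (d) is unavailable.
No exception displaces § 10.

Yes — Chen's landscaping firm must provide paid sick leave.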